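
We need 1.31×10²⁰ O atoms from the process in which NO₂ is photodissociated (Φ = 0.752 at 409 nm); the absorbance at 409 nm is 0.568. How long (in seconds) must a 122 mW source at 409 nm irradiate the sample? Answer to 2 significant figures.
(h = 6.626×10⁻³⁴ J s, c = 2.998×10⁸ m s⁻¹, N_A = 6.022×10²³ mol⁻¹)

t ≈ 950 s

Product: 1.31×10²⁰ / 6.022×10²³ = 2.175×10⁻⁴ mol.
Photons that must be absorbed: 2.175×10⁻⁴ / 0.752 = 2.892×10⁻⁴ mol.
Fraction absorbed: 1 − 10^(−0.568) = 0.7296.
Incident photons needed: 2.892×10⁻⁴ / 0.7296 = 3.964×10⁻⁴ mol.
Photon energy: hc/λ = 4.857×10⁻¹⁹ J; per mole, 2.925×10⁵ J mol⁻¹.
Energy required: 3.964×10⁻⁴ × 2.925×10⁵ = 115.9 J.
Time: 115.9 J / 0.122 W = 950 s.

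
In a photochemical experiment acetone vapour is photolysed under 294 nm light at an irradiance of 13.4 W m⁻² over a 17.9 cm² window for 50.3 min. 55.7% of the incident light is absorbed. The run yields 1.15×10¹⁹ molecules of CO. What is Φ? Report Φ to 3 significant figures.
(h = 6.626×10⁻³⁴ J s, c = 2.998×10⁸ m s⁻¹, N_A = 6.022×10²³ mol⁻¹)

Product: 1.15×10¹⁹ / 6.022×10²³ = 1.910×10⁻⁵ mol.
Photon energy at 294 nm: hc/λ = (6.626×10⁻³⁴)(2.998×10⁸)/(294×10⁻⁹) = 6.757×10⁻¹⁹ J.
Energy delivered: (13.4 W m⁻²)(17.9×10⁻⁴ m²)(3018 s) = 72.39 J.
Photons incident: 72.39 / 6.757×10⁻¹⁹ = 1.071×10²⁰, i.e. 1.071×10²⁰/6.022×10²³ = 1.778×10⁻⁴ mol.
Photons absorbed: 0.557 × 1.778×10⁻⁴ = 9.903×10⁻⁵ mol.
Φ = 1.910×10⁻⁵ mol / 9.903×10⁻⁵ mol photons = 0.193.

Φ = 0.193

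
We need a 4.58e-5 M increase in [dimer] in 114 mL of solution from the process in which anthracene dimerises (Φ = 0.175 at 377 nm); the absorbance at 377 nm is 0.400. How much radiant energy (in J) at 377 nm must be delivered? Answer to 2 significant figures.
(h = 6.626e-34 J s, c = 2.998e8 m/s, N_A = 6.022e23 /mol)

Product: (4.58e-5 M)(0.114 L) = 5.221e-6 mol.
Photons that must be absorbed: 5.221e-6 / 0.175 = 2.983e-5 mol.
Fraction absorbed: 1 − 10^(−0.400) = 0.6019.
Incident photons needed: 2.983e-5 / 0.6019 = 4.956e-5 mol.
Photon energy: hc/λ = 5.269e-19 J; per mole, 3.173e5 J mol⁻¹.
Energy required: 4.956e-5 × 3.173e5 = 16 J.

16 J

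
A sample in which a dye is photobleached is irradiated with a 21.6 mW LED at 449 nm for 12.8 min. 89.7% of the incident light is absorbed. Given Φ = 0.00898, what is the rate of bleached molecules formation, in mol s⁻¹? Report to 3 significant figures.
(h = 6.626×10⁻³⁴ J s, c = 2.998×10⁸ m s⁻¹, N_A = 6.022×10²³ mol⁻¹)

Photon energy at 449 nm: hc/λ = (6.626×10⁻³⁴)(2.998×10⁸)/(449×10⁻⁹) = 4.424×10⁻¹⁹ J.
Energy delivered: (21.6 mW)(768 s) = 16.59 J.
Photons incident: 16.59 / 4.424×10⁻¹⁹ = 3.750×10¹⁹, i.e. 3.750×10¹⁹/6.022×10²³ = 6.227×10⁻⁵ mol.
Photons absorbed: 0.897 × 6.227×10⁻⁵ = 5.586×10⁻⁵ mol.
Product formed: 0.00898 × 5.586×10⁻⁵ = 5.016×10⁻⁷ mol.
Rate: 5.016×10⁻⁷ / 768 s = 6.53×10⁻¹⁰ mol s⁻¹.

6.53×10⁻¹⁰ mol s⁻¹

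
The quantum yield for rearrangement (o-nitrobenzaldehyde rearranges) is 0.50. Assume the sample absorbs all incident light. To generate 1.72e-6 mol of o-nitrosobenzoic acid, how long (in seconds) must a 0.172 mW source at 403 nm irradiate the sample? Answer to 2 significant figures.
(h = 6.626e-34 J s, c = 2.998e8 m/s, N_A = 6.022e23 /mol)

Photons that must be absorbed: 1.72e-6 / 0.50 = 3.440e-6 mol.
Photon energy: hc/λ = 4.929e-19 J; per mole, 2.968e5 J mol⁻¹.
Energy required: 3.440e-6 × 2.968e5 = 1.021 J.
Time: 1.021 J / 0.000172 W = 5900 s.

t ≈ 5900 s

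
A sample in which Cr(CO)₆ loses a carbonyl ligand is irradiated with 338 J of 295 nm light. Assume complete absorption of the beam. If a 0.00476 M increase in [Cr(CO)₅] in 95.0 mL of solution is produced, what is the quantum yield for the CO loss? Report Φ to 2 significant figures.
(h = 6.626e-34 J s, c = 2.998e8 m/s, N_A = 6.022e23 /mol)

Product: (0.00476 M)(0.095 L) = 4.522e-4 mol.
Photon energy at 295 nm: hc/λ = (6.626e-34)(2.998e8)/(295e-9) = 6.734e-19 J.
Photons incident: 338 / 6.734e-19 = 5.019e20, i.e. 5.019e20/6.022e23 = 8.334e-4 mol.
Φ = 4.522e-4 mol / 8.334e-4 mol photons = 0.54.

Φ = 0.54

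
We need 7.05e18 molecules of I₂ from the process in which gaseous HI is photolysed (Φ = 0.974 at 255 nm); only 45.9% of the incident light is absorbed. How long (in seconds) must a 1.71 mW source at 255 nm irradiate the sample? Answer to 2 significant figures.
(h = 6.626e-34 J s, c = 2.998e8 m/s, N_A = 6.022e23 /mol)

t ≈ 7200 s

Product: 7.05e18 / 6.022e23 = 1.171e-5 mol.
Photons that must be absorbed: 1.171e-5 / 0.974 = 1.202e-5 mol.
Incident photons needed: 1.202e-5 / 0.459 = 2.619e-5 mol.
Photon energy: hc/λ = 7.790e-19 J; per mole, 4.691e5 J mol⁻¹.
Energy required: 2.619e-5 × 4.691e5 = 12.29 J.
Time: 12.29 J / 0.00171 W = 7200 s.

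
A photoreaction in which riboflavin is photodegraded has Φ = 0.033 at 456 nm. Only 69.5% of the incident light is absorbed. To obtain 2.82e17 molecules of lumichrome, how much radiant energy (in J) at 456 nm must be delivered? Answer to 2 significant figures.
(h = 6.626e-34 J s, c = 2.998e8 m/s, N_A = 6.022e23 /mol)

Product: 2.82e17 / 6.022e23 = 4.683e-7 mol.
Photons that must be absorbed: 4.683e-7 / 0.033 = 1.419e-5 mol.
Incident photons needed: 1.419e-5 / 0.695 = 2.042e-5 mol.
Photon energy: hc/λ = 4.356e-19 J; per mole, 2.623e5 J mol⁻¹.
Energy required: 2.042e-5 × 2.623e5 = 5.4 J.

5.4 J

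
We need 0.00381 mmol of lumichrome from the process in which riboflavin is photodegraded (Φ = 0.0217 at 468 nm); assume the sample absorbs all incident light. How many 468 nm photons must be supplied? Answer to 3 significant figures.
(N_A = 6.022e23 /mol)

1.06e20 photons

Product: 0.00381 mmol = 3.81e-6 mol.
Photons that must be absorbed: 3.81e-6 / 0.0217 = 1.756e-4 mol.
Photon count: 1.756e-4 × 6.022e23 = 1.06e20.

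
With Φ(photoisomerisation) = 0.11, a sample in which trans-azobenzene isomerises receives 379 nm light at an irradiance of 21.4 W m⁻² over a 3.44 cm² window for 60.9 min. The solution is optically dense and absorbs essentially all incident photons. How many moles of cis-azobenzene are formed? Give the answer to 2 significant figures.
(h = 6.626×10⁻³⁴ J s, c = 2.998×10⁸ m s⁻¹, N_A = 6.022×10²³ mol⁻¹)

9.4×10⁻⁶ mol

Photon energy at 379 nm: hc/λ = (6.626×10⁻³⁴)(2.998×10⁸)/(379×10⁻⁹) = 5.241×10⁻¹⁹ J.
Energy delivered: (21.4 W m⁻²)(3.44×10⁻⁴ m²)(3654 s) = 26.90 J.
Photons incident: 26.90 / 5.241×10⁻¹⁹ = 5.133×10¹⁹, i.e. 5.133×10¹⁹/6.022×10²³ = 8.524×10⁻⁵ mol.
Product: Φ × n_abs = 0.11 × 8.524×10⁻⁵ = 9.376×10⁻⁶ mol.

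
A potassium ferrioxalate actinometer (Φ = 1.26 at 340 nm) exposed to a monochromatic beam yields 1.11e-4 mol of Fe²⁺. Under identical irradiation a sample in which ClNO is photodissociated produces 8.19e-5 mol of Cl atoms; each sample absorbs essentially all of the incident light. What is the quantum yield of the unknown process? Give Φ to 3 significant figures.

Φ = 0.930

Photons absorbed by the actinometer: 1.11e-4 / 1.26 = 8.810e-5 mol.
Φ(unknown) = 8.19e-5 / 8.810e-5 = 0.930.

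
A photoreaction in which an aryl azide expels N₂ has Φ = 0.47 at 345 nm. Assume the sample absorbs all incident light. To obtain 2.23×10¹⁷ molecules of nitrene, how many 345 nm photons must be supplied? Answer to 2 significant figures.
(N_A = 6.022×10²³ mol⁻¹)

4.7×10¹⁷ photons

Product: 2.23×10¹⁷ / 6.022×10²³ = 3.703×10⁻⁷ mol.
Photons that must be absorbed: 3.703×10⁻⁷ / 0.47 = 7.879×10⁻⁷ mol.
Photon count: 7.879×10⁻⁷ × 6.022×10²³ = 4.7×10¹⁷.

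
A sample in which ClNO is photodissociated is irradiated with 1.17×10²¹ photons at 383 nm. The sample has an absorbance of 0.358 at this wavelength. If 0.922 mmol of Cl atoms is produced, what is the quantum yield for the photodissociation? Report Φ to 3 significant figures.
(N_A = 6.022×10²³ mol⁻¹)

Product: 0.922 mmol = 9.22×10⁻⁴ mol.
Moles of photons: 1.17×10²¹ / 6.022×10²³ = 0.001943 mol.
Fraction absorbed: 1 − 10^(−0.358) = 0.5615.
Photons absorbed: 0.5615 × 0.001943 = 0.001091 mol.
Φ = 9.22×10⁻⁴ mol / 0.001091 mol photons = 0.845.

Φ = 0.845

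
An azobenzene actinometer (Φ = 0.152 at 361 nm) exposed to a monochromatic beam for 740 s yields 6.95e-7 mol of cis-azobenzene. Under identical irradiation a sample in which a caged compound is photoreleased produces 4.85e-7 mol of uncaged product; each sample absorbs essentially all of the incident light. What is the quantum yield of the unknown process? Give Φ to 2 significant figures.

Φ = 0.11

Photons absorbed by the actinometer: 6.95e-7 / 0.152 = 4.572e-6 mol.
Φ(unknown) = 4.85e-7 / 4.572e-6 = 0.11.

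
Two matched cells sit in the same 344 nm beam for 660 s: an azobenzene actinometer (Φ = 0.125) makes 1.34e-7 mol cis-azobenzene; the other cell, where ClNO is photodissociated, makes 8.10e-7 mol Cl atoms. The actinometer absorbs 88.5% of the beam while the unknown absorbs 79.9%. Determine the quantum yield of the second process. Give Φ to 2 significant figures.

Photons absorbed by the actinometer: 1.34e-7 / 0.125 = 1.072e-6 mol.
Incident flux: 1.072e-6 / 0.885 = 1.211e-6 einstein.
Absorbed by unknown: 0.799 × 1.211e-6 = 9.676e-7 mol.
Φ(unknown) = 8.10e-7 / 9.676e-7 = 0.84.

Φ = 0.84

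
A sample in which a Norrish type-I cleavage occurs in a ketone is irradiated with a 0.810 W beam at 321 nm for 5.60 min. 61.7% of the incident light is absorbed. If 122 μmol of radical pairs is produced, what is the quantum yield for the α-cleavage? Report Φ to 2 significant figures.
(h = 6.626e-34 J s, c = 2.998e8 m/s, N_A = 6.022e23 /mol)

Φ = 0.27

Product: 122 μmol = 1.22e-4 mol.
Photon energy at 321 nm: hc/λ = (6.626e-34)(2.998e8)/(321e-9) = 6.188e-19 J.
Energy delivered: (0.810 W)(336 s) = 272.2 J.
Photons incident: 272.2 / 6.188e-19 = 4.399e20, i.e. 4.399e20/6.022e23 = 7.305e-4 mol.
Photons absorbed: 0.617 × 7.305e-4 = 4.507e-4 mol.
Φ = 1.22e-4 mol / 4.507e-4 mol photons = 0.27.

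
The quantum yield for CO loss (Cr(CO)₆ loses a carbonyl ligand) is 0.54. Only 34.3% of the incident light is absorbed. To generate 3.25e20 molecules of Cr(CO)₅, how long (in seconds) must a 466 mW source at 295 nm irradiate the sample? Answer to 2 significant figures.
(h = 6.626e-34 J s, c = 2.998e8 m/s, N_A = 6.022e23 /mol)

Product: 3.25e20 / 6.022e23 = 5.397e-4 mol.
Photons that must be absorbed: 5.397e-4 / 0.54 = 9.994e-4 mol.
Incident photons needed: 9.994e-4 / 0.343 = 0.002914 mol.
Photon energy: hc/λ = 6.734e-19 J; per mole, 4.055e5 J mol⁻¹.
Energy required: 0.002914 × 4.055e5 = 1182 J.
Time: 1182 J / 0.466 W = 2500 s.

t ≈ 2500 s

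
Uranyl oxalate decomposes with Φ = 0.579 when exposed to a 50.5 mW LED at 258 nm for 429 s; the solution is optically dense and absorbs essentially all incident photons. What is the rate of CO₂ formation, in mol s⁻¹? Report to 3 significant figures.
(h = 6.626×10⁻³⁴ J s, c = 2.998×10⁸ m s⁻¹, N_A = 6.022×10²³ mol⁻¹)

6.31×10⁻⁸ mol s⁻¹

Photon energy at 258 nm: hc/λ = (6.626×10⁻³⁴)(2.998×10⁸)/(258×10⁻⁹) = 7.700×10⁻¹⁹ J.
Energy delivered: (50.5 mW)(429 s) = 21.66 J.
Photons incident: 21.66 / 7.700×10⁻¹⁹ = 2.813×10¹⁹, i.e. 2.813×10¹⁹/6.022×10²³ = 4.671×10⁻⁵ mol.
Product formed: 0.579 × 4.671×10⁻⁵ = 2.705×10⁻⁵ mol.
Rate: 2.705×10⁻⁵ / 429 s = 6.31×10⁻⁸ mol s⁻¹.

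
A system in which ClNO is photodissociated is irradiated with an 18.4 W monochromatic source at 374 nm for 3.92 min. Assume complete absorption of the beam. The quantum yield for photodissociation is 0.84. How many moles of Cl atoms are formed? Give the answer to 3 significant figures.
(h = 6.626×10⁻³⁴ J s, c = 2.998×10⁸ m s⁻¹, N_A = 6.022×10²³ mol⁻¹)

Photon energy at 374 nm: hc/λ = (6.626×10⁻³⁴)(2.998×10⁸)/(374×10⁻⁹) = 5.311×10⁻¹⁹ J.
Energy delivered: (18.4 W)(235.2 s) = 4328 J.
Photons incident: 4328 / 5.311×10⁻¹⁹ = 8.149×10²¹, i.e. 8.149×10²¹/6.022×10²³ = 0.01353 mol.
Product: Φ × n_abs = 0.84 × 0.01353 = 0.01137 mol.

0.0114 mol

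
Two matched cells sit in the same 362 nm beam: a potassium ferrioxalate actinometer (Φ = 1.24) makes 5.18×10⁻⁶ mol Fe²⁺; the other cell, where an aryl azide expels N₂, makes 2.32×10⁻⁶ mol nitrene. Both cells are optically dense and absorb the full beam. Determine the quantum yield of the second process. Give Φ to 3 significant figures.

Photons absorbed by the actinometer: 5.18×10⁻⁶ / 1.24 = 4.177×10⁻⁶ mol.
Φ(unknown) = 2.32×10⁻⁶ / 4.177×10⁻⁶ = 0.555.

Φ = 0.555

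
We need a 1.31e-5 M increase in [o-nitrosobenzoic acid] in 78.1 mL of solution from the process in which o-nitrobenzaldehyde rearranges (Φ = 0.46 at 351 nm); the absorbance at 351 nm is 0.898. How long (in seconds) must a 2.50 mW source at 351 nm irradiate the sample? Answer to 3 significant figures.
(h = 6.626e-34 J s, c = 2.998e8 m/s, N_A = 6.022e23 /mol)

Product: (1.31e-5 M)(0.0781 L) = 1.023e-6 mol.
Photons that must be absorbed: 1.023e-6 / 0.46 = 2.224e-6 mol.
Fraction absorbed: 1 − 10^(−0.898) = 0.8735.
Incident photons needed: 2.224e-6 / 0.8735 = 2.546e-6 mol.
Photon energy: hc/λ = 5.659e-19 J; per mole, 3.408e5 J mol⁻¹.
Energy required: 2.546e-6 × 3.408e5 = 0.8677 J.
Time: 0.8677 J / 0.0025 W = 347 s.

t ≈ 347 s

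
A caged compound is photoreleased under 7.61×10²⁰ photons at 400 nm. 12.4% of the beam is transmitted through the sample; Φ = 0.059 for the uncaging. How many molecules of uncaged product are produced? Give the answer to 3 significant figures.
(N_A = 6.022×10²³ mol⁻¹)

Moles of photons: 7.61×10²⁰ / 6.022×10²³ = 0.001264 mol.
Fraction absorbed: 1 − 12.4/100 = 0.8760.
Photons absorbed: 0.8760 × 0.001264 = 0.001107 mol.
Product: Φ × n_abs = 0.059 × 0.001107 = 6.531×10⁻⁵ mol.
As a count: 6.531×10⁻⁵ × 6.022×10²³ = 3.93×10¹⁹.

3.93×10¹⁹ molecules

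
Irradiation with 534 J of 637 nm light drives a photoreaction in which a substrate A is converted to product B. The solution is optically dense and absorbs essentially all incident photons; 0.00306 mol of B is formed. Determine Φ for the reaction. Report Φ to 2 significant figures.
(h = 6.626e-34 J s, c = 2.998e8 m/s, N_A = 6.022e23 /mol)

Photon energy at 637 nm: hc/λ = (6.626e-34)(2.998e8)/(637e-9) = 3.118e-19 J.
Photons incident: 534 / 3.118e-19 = 1.713e21, i.e. 1.713e21/6.022e23 = 0.002845 mol.
Φ = 0.00306 mol / 0.002845 mol photons = 1.1.

Φ = 1.1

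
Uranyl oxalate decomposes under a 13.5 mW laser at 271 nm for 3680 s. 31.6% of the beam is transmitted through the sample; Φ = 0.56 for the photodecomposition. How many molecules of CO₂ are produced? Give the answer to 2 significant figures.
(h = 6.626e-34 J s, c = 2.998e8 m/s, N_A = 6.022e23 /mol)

Photon energy at 271 nm: hc/λ = (6.626e-34)(2.998e8)/(271e-9) = 7.330e-19 J.
Energy delivered: (13.5 mW)(3680 s) = 49.68 J.
Photons incident: 49.68 / 7.330e-19 = 6.778e19, i.e. 6.778e19/6.022e23 = 1.126e-4 mol.
Fraction absorbed: 1 − 31.6/100 = 0.6840.
Photons absorbed: 0.6840 × 1.126e-4 = 7.702e-5 mol.
Product: Φ × n_abs = 0.56 × 7.702e-5 = 4.313e-5 mol.
As a count: 4.313e-5 × 6.022e23 = 2.6e19.

2.6e19 molecules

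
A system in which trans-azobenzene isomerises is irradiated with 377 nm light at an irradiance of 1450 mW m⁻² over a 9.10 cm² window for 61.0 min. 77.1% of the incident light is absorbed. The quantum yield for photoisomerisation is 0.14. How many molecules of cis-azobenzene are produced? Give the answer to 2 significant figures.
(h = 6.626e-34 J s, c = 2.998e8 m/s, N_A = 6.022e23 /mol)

Photon energy at 377 nm: hc/λ = (6.626e-34)(2.998e8)/(377e-9) = 5.269e-19 J.
Energy delivered: (1450 mW m⁻²)(9.10e-4 m²)(3660 s) = 4.829 J.
Photons incident: 4.829 / 5.269e-19 = 9.165e18, i.e. 9.165e18/6.022e23 = 1.522e-5 mol.
Photons absorbed: 0.771 × 1.522e-5 = 1.173e-5 mol.
Product: Φ × n_abs = 0.14 × 1.173e-5 = 1.642e-6 mol.
As a count: 1.642e-6 × 6.022e23 = 9.9e17.

9.9e17 molecules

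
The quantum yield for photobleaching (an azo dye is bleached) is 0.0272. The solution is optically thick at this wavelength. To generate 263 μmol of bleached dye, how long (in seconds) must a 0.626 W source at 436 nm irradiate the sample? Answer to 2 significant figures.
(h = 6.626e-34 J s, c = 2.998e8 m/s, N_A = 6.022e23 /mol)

t ≈ 4200 s

Product: 263 μmol = 2.63e-4 mol.
Photons that must be absorbed: 2.63e-4 / 0.0272 = 0.009669 mol.
Photon energy: hc/λ = 4.556e-19 J; per mole, 2.744e5 J mol⁻¹.
Energy required: 0.009669 × 2.744e5 = 2653 J.
Time: 2653 J / 0.626 W = 4200 s.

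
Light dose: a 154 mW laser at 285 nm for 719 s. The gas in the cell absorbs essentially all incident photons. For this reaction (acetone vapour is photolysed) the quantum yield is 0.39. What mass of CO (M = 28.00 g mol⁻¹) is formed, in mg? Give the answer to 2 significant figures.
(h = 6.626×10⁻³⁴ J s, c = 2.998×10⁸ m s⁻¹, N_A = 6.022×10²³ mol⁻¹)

Photon energy at 285 nm: hc/λ = (6.626×10⁻³⁴)(2.998×10⁸)/(285×10⁻⁹) = 6.970×10⁻¹⁹ J.
Energy delivered: (154 mW)(719 s) = 110.7 J.
Photons incident: 110.7 / 6.970×10⁻¹⁹ = 1.588×10²⁰, i.e. 1.588×10²⁰/6.022×10²³ = 2.637×10⁻⁴ mol.
Product: Φ × n_abs = 0.39 × 2.637×10⁻⁴ = 1.028×10⁻⁴ mol.
Mass: 1.028×10⁻⁴ × 28.00 = 0.002878 g = 2.9 mg.

2.9 mg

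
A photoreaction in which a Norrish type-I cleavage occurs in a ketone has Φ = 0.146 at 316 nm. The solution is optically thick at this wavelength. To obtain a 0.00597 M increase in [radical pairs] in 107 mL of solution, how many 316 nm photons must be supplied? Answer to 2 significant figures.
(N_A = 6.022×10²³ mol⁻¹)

2.6×10²¹ photons

Product: (0.00597 M)(0.107 L) = 6.388×10⁻⁴ mol.
Photons that must be absorbed: 6.388×10⁻⁴ / 0.146 = 0.004375 mol.
Photon count: 0.004375 × 6.022×10²³ = 2.6×10²¹.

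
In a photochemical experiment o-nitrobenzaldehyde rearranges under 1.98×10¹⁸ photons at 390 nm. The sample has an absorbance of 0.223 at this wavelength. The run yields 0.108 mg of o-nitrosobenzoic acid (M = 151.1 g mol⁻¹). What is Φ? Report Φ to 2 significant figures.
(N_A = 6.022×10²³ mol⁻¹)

Product: 0.108 mg / 151.1 g mol⁻¹ = 7.148×10⁻⁷ mol.
Moles of photons: 1.98×10¹⁸ / 6.022×10²³ = 3.288×10⁻⁶ mol.
Fraction absorbed: 1 − 10^(−0.223) = 0.4016.
Photons absorbed: 0.4016 × 3.288×10⁻⁶ = 1.320×10⁻⁶ mol.
Φ = 7.148×10⁻⁷ mol / 1.320×10⁻⁶ mol photons = 0.54.

Φ = 0.54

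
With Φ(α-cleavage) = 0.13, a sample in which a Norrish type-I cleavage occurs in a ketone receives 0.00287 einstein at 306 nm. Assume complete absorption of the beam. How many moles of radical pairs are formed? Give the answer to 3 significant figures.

3.73×10⁻⁴ mol

Product: Φ × n_abs = 0.13 × 0.00287 = 3.731×10⁻⁴ mol.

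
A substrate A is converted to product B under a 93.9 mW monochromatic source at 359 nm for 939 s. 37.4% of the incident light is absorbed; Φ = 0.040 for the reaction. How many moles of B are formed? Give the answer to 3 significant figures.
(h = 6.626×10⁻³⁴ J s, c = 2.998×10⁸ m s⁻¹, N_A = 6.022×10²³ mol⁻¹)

Photon energy at 359 nm: hc/λ = (6.626×10⁻³⁴)(2.998×10⁸)/(359×10⁻⁹) = 5.533×10⁻¹⁹ J.
Energy delivered: (93.9 mW)(939 s) = 88.17 J.
Photons incident: 88.17 / 5.533×10⁻¹⁹ = 1.594×10²⁰, i.e. 1.594×10²⁰/6.022×10²³ = 2.647×10⁻⁴ mol.
Photons absorbed: 0.374 × 2.647×10⁻⁴ = 9.900×10⁻⁵ mol.
Product: Φ × n_abs = 0.040 × 9.900×10⁻⁵ = 3.960×10⁻⁶ mol.

3.96×10⁻⁶ mol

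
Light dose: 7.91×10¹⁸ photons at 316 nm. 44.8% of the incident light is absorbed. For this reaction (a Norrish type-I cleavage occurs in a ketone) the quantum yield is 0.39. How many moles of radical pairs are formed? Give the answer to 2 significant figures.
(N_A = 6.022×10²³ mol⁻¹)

2.3×10⁻⁶ mol

Moles of photons: 7.91×10¹⁸ / 6.022×10²³ = 1.314×10⁻⁵ mol.
Photons absorbed: 0.448 × 1.314×10⁻⁵ = 5.887×10⁻⁶ mol.
Product: Φ × n_abs = 0.39 × 5.887×10⁻⁶ = 2.296×10⁻⁶ mol.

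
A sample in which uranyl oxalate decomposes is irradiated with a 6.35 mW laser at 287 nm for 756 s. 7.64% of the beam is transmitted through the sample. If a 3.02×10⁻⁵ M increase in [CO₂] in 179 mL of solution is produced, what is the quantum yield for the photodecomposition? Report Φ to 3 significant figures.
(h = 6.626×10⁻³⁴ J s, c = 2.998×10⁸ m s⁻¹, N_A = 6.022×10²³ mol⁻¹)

Φ = 0.508

Product: (3.02×10⁻⁵ M)(0.179 L) = 5.406×10⁻⁶ mol.
Photon energy at 287 nm: hc/λ = (6.626×10⁻³⁴)(2.998×10⁸)/(287×10⁻⁹) = 6.922×10⁻¹⁹ J.
Energy delivered: (6.35 mW)(756 s) = 4.801 J.
Photons incident: 4.801 / 6.922×10⁻¹⁹ = 6.936×10¹⁸, i.e. 6.936×10¹⁸/6.022×10²³ = 1.152×10⁻⁵ mol.
Fraction absorbed: 1 − 7.64/100 = 0.9236.
Photons absorbed: 0.9236 × 1.152×10⁻⁵ = 1.064×10⁻⁵ mol.
Φ = 5.406×10⁻⁶ mol / 1.064×10⁻⁵ mol photons = 0.508.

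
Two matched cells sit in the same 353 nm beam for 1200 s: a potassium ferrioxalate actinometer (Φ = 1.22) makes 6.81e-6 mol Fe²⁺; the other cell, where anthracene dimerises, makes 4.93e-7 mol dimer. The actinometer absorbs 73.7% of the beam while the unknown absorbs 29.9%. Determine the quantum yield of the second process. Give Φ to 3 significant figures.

Photons absorbed by the actinometer: 6.81e-6 / 1.22 = 5.582e-6 mol.
Incident flux: 5.582e-6 / 0.737 = 7.574e-6 einstein.
Absorbed by unknown: 0.299 × 7.574e-6 = 2.265e-6 mol.
Φ(unknown) = 4.93e-7 / 2.265e-6 = 0.218.

Φ = 0.218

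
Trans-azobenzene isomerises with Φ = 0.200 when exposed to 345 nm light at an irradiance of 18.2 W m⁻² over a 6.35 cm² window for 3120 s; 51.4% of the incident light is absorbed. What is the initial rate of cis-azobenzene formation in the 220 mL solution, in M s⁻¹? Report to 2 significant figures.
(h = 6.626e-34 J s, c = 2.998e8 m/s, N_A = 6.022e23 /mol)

Photon energy at 345 nm: hc/λ = (6.626e-34)(2.998e8)/(345e-9) = 5.758e-19 J.
Energy delivered: (18.2 W m⁻²)(6.35e-4 m²)(3120 s) = 36.06 J.
Photons incident: 36.06 / 5.758e-19 = 6.263e19, i.e. 6.263e19/6.022e23 = 1.040e-4 mol.
Photons absorbed: 0.514 × 1.040e-4 = 5.346e-5 mol.
Product formed: 0.200 × 5.346e-5 = 1.069e-5 mol.
Rate: 1.069e-5 mol / (3120 s × 0.22 L) = 1.6e-8 M s⁻¹.

1.6e-8 M s⁻¹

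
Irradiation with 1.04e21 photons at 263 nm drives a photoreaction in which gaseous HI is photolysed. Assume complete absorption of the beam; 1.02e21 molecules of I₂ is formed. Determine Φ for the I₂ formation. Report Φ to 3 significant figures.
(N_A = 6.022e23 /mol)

Φ = 0.981

Product: 1.02e21 / 6.022e23 = 0.001694 mol.
Moles of photons: 1.04e21 / 6.022e23 = 0.001727 mol.
Φ = 0.001694 mol / 0.001727 mol photons = 0.981.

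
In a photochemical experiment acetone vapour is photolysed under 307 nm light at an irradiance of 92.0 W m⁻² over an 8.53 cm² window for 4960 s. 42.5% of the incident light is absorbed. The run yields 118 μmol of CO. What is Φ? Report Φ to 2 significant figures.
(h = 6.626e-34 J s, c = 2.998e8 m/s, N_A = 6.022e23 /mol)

Product: 118 μmol = 1.18e-4 mol.
Photon energy at 307 nm: hc/λ = (6.626e-34)(2.998e8)/(307e-9) = 6.471e-19 J.
Energy delivered: (92.0 W m⁻²)(8.53e-4 m²)(4960 s) = 389.2 J.
Photons incident: 389.2 / 6.471e-19 = 6.015e20, i.e. 6.015e20/6.022e23 = 9.988e-4 mol.
Photons absorbed: 0.425 × 9.988e-4 = 4.245e-4 mol.
Φ = 1.18e-4 mol / 4.245e-4 mol photons = 0.28.

Φ = 0.28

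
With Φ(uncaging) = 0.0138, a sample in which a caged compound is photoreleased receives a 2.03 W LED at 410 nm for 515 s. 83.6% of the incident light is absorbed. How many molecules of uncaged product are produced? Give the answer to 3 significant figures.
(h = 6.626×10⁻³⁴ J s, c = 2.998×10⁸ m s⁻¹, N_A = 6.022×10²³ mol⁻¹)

Photon energy at 410 nm: hc/λ = (6.626×10⁻³⁴)(2.998×10⁸)/(410×10⁻⁹) = 4.845×10⁻¹⁹ J.
Energy delivered: (2.03 W)(515 s) = 1045 J.
Photons incident: 1045 / 4.845×10⁻¹⁹ = 2.157×10²¹, i.e. 2.157×10²¹/6.022×10²³ = 0.003582 mol.
Photons absorbed: 0.836 × 0.003582 = 0.002995 mol.
Product: Φ × n_abs = 0.0138 × 0.002995 = 4.133×10⁻⁵ mol.
As a count: 4.133×10⁻⁵ × 6.022×10²³ = 2.49×10¹⁹.

2.49×10¹⁹ molecules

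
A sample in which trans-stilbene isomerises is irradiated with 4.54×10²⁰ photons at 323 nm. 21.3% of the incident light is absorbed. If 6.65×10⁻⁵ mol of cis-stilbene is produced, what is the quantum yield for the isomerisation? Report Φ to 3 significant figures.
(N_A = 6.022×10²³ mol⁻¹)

Φ = 0.414

Moles of photons: 4.54×10²⁰ / 6.022×10²³ = 7.539×10⁻⁴ mol.
Photons absorbed: 0.213 × 7.539×10⁻⁴ = 1.606×10⁻⁴ mol.
Φ = 6.65×10⁻⁵ mol / 1.606×10⁻⁴ mol photons = 0.414.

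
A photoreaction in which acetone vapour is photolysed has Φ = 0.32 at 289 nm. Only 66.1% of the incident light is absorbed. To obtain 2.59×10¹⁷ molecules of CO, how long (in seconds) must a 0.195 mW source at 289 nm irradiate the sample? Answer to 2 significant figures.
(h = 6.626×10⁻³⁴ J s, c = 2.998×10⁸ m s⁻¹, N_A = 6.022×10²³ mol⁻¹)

t ≈ 4300 s

Product: 2.59×10¹⁷ / 6.022×10²³ = 4.301×10⁻⁷ mol.
Photons that must be absorbed: 4.301×10⁻⁷ / 0.32 = 1.344×10⁻⁶ mol.
Incident photons needed: 1.344×10⁻⁶ / 0.661 = 2.033×10⁻⁶ mol.
Photon energy: hc/λ = 6.874×10⁻¹⁹ J; per mole, 4.140×10⁵ J mol⁻¹.
Energy required: 2.033×10⁻⁶ × 4.140×10⁵ = 0.8417 J.
Time: 0.8417 J / 0.000195 W = 4300 s.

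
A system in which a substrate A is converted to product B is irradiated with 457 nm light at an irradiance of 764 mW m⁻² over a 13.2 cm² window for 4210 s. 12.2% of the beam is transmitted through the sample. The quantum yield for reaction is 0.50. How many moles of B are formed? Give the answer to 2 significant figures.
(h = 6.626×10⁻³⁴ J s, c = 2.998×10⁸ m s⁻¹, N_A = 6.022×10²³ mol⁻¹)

7.1×10⁻⁶ mol

Photon energy at 457 nm: hc/λ = (6.626×10⁻³⁴)(2.998×10⁸)/(457×10⁻⁹) = 4.347×10⁻¹⁹ J.
Energy delivered: (764 mW m⁻²)(13.2×10⁻⁴ m²)(4210 s) = 4.246 J.
Photons incident: 4.246 / 4.347×10⁻¹⁹ = 9.768×10¹⁸, i.e. 9.768×10¹⁸/6.022×10²³ = 1.622×10⁻⁵ mol.
Fraction absorbed: 1 − 12.2/100 = 0.8780.
Photons absorbed: 0.8780 × 1.622×10⁻⁵ = 1.424×10⁻⁵ mol.
Product: Φ × n_abs = 0.50 × 1.424×10⁻⁵ = 7.120×10⁻⁶ mol.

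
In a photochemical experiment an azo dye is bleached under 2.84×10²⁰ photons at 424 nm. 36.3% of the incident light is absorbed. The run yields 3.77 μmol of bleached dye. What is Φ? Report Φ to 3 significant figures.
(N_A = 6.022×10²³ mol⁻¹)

Product: 3.77 μmol = 3.77×10⁻⁶ mol.
Moles of photons: 2.84×10²⁰ / 6.022×10²³ = 4.716×10⁻⁴ mol.
Photons absorbed: 0.363 × 4.716×10⁻⁴ = 1.712×10⁻⁴ mol.
Φ = 3.77×10⁻⁶ mol / 1.712×10⁻⁴ mol photons = 0.0220.

Φ = 0.0220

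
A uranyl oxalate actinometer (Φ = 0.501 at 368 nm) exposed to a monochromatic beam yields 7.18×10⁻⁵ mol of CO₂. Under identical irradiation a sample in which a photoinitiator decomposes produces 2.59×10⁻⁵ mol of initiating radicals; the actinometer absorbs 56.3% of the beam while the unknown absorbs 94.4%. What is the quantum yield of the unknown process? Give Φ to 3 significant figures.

Φ = 0.108

Photons absorbed by the actinometer: 7.18×10⁻⁵ / 0.501 = 1.433×10⁻⁴ mol.
Incident flux: 1.433×10⁻⁴ / 0.563 = 2.545×10⁻⁴ einstein.
Absorbed by unknown: 0.944 × 2.545×10⁻⁴ = 2.402×10⁻⁴ mol.
Φ(unknown) = 2.59×10⁻⁵ / 2.402×10⁻⁴ = 0.108.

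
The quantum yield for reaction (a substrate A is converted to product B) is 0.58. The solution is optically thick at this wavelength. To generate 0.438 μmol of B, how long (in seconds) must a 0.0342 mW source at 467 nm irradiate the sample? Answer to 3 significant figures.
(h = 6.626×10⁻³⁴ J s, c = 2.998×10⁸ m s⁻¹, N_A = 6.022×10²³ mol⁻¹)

t ≈ 5660 s

Product: 0.438 μmol = 4.38×10⁻⁷ mol.
Photons that must be absorbed: 4.38×10⁻⁷ / 0.58 = 7.552×10⁻⁷ mol.
Photon energy: hc/λ = 4.254×10⁻¹⁹ J; per mole, 2.562×10⁵ J mol⁻¹.
Energy required: 7.552×10⁻⁷ × 2.562×10⁵ = 0.1935 J.
Time: 0.1935 J / 3.42e-05 W = 5660 s.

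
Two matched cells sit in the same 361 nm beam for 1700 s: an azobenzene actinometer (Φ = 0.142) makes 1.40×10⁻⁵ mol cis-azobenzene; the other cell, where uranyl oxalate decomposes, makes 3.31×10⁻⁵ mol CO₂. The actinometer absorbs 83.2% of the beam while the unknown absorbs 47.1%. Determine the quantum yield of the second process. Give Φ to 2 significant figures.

Φ = 0.59

Photons absorbed by the actinometer: 1.40×10⁻⁵ / 0.142 = 9.859×10⁻⁵ mol.
Incident flux: 9.859×10⁻⁵ / 0.832 = 1.185×10⁻⁴ einstein.
Absorbed by unknown: 0.471 × 1.185×10⁻⁴ = 5.581×10⁻⁵ mol.
Φ(unknown) = 3.31×10⁻⁵ / 5.581×10⁻⁵ = 0.59.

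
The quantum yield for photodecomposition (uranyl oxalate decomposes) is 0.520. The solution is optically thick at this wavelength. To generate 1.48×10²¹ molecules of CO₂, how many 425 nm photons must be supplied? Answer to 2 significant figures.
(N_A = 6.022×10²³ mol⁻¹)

2.8×10²¹ photons

Product: 1.48×10²¹ / 6.022×10²³ = 0.002458 mol.
Photons that must be absorbed: 0.002458 / 0.520 = 0.004727 mol.
Photon count: 0.004727 × 6.022×10²³ = 2.8×10²¹.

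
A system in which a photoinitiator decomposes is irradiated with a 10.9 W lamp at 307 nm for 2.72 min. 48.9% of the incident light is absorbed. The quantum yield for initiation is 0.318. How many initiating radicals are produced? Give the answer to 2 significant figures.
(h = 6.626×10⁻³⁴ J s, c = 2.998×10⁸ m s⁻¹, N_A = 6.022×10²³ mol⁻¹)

Photon energy at 307 nm: hc/λ = (6.626×10⁻³⁴)(2.998×10⁸)/(307×10⁻⁹) = 6.471×10⁻¹⁹ J.
Energy delivered: (10.9 W)(163.2 s) = 1779 J.
Photons incident: 1779 / 6.471×10⁻¹⁹ = 2.749×10²¹, i.e. 2.749×10²¹/6.022×10²³ = 0.004565 mol.
Photons absorbed: 0.489 × 0.004565 = 0.002232 mol.
Product: Φ × n_abs = 0.318 × 0.002232 = 7.098×10⁻⁴ mol.
As a count: 7.098×10⁻⁴ × 6.022×10²³ = 4.3×10²⁰.

4.3×10²⁰ initiating radicals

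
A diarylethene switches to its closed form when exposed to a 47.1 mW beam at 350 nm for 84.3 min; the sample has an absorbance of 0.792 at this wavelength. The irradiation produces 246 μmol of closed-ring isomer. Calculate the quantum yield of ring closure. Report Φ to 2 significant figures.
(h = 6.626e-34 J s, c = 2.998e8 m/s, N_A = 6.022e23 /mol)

Product: 246 μmol = 2.46e-4 mol.
Photon energy at 350 nm: hc/λ = (6.626e-34)(2.998e8)/(350e-9) = 5.676e-19 J.
Energy delivered: (47.1 mW)(5058 s) = 238.2 J.
Photons incident: 238.2 / 5.676e-19 = 4.197e20, i.e. 4.197e20/6.022e23 = 6.969e-4 mol.
Fraction absorbed: 1 − 10^(−0.792) = 0.8386.
Photons absorbed: 0.8386 × 6.969e-4 = 5.844e-4 mol.
Φ = 2.46e-4 mol / 5.844e-4 mol photons = 0.42.

Φ = 0.42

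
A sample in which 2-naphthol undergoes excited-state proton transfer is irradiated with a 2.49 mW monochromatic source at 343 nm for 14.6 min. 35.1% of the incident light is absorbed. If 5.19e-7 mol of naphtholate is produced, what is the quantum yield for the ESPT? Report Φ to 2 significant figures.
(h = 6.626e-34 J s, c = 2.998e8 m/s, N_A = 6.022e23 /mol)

Photon energy at 343 nm: hc/λ = (6.626e-34)(2.998e8)/(343e-9) = 5.791e-19 J.
Energy delivered: (2.49 mW)(876 s) = 2.181 J.
Photons incident: 2.181 / 5.791e-19 = 3.766e18, i.e. 3.766e18/6.022e23 = 6.254e-6 mol.
Photons absorbed: 0.351 × 6.254e-6 = 2.195e-6 mol.
Φ = 5.19e-7 mol / 2.195e-6 mol photons = 0.24.

Φ = 0.24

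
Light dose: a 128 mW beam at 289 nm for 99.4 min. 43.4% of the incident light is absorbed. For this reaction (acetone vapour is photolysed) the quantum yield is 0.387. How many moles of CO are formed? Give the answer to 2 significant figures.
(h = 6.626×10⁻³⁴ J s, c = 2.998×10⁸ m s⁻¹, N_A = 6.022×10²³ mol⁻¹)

3.1×10⁻⁴ mol

Photon energy at 289 nm: hc/λ = (6.626×10⁻³⁴)(2.998×10⁸)/(289×10⁻⁹) = 6.874×10⁻¹⁹ J.
Energy delivered: (128 mW)(5964 s) = 763.4 J.
Photons incident: 763.4 / 6.874×10⁻¹⁹ = 1.111×10²¹, i.e. 1.111×10²¹/6.022×10²³ = 0.001845 mol.
Photons absorbed: 0.434 × 0.001845 = 8.007×10⁻⁴ mol.
Product: Φ × n_abs = 0.387 × 8.007×10⁻⁴ = 3.099×10⁻⁴ mol.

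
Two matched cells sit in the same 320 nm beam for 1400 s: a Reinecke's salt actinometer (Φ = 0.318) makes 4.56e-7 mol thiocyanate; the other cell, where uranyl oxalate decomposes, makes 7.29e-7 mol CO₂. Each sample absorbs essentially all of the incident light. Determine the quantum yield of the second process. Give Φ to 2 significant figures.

Photons absorbed by the actinometer: 4.56e-7 / 0.318 = 1.434e-6 mol.
Φ(unknown) = 7.29e-7 / 1.434e-6 = 0.51.

Φ = 0.51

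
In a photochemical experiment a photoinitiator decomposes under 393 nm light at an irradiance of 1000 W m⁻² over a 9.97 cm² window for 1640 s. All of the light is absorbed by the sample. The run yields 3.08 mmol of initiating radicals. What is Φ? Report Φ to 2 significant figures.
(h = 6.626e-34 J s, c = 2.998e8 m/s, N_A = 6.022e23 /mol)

Φ = 0.57

Product: 3.08 mmol = 0.00308 mol.
Photon energy at 393 nm: hc/λ = (6.626e-34)(2.998e8)/(393e-9) = 5.055e-19 J.
Energy delivered: (1000 W m⁻²)(9.97e-4 m²)(1640 s) = 1635 J.
Photons incident: 1635 / 5.055e-19 = 3.234e21, i.e. 3.234e21/6.022e23 = 0.005370 mol.
Φ = 0.00308 mol / 0.005370 mol photons = 0.57.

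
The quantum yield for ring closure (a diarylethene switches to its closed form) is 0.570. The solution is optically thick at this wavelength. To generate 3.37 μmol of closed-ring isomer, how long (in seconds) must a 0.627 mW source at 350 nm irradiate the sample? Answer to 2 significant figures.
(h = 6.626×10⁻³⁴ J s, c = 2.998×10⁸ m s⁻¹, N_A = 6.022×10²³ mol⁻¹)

Product: 3.37 μmol = 3.37×10⁻⁶ mol.
Photons that must be absorbed: 3.37×10⁻⁶ / 0.570 = 5.912×10⁻⁶ mol.
Photon energy: hc/λ = 5.676×10⁻¹⁹ J; per mole, 3.418×10⁵ J mol⁻¹.
Energy required: 5.912×10⁻⁶ × 3.418×10⁵ = 2.021 J.
Time: 2.021 J / 0.000627 W = 3200 s.

t ≈ 3200 s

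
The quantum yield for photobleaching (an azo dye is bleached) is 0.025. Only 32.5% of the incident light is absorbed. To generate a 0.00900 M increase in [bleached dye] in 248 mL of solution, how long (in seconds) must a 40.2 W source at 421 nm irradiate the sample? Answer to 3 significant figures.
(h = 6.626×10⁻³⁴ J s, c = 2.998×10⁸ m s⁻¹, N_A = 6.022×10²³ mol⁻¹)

Product: (0.00900 M)(0.248 L) = 0.002232 mol.
Photons that must be absorbed: 0.002232 / 0.025 = 0.08928 mol.
Incident photons needed: 0.08928 / 0.325 = 0.2747 mol.
Photon energy: hc/λ = 4.718×10⁻¹⁹ J; per mole, 2.841×10⁵ J mol⁻¹.
Energy required: 0.2747 × 2.841×10⁵ = 7.804×10⁴ J.
Time: 7.804×10⁴ J / 40.2 W = 1940 s.

t ≈ 1940 s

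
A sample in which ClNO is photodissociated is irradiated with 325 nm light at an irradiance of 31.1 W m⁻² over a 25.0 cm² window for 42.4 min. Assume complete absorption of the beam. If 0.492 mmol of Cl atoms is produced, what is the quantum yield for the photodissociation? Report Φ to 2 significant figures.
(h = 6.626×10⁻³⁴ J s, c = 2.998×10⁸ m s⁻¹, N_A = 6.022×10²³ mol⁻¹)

Product: 0.492 mmol = 4.92×10⁻⁴ mol.
Photon energy at 325 nm: hc/λ = (6.626×10⁻³⁴)(2.998×10⁸)/(325×10⁻⁹) = 6.112×10⁻¹⁹ J.
Energy delivered: (31.1 W m⁻²)(25.0×10⁻⁴ m²)(2544 s) = 197.8 J.
Photons incident: 197.8 / 6.112×10⁻¹⁹ = 3.236×10²⁰, i.e. 3.236×10²⁰/6.022×10²³ = 5.374×10⁻⁴ mol.
Φ = 4.92×10⁻⁴ mol / 5.374×10⁻⁴ mol photons = 0.92.

Φ = 0.92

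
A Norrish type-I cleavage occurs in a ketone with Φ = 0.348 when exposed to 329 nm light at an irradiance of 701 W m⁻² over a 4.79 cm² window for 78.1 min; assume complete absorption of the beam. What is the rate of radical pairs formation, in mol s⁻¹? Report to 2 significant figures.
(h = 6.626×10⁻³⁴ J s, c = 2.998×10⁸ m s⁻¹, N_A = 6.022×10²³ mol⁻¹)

3.2×10⁻⁷ mol s⁻¹

Photon energy at 329 nm: hc/λ = (6.626×10⁻³⁴)(2.998×10⁸)/(329×10⁻⁹) = 6.038×10⁻¹⁹ J.
Energy delivered: (701 W m⁻²)(4.79×10⁻⁴ m²)(4686 s) = 1573 J.
Photons incident: 1573 / 6.038×10⁻¹⁹ = 2.605×10²¹, i.e. 2.605×10²¹/6.022×10²³ = 0.004326 mol.
Product formed: 0.348 × 0.004326 = 0.001505 mol.
Rate: 0.001505 / 4686 s = 3.2×10⁻⁷ mol s⁻¹.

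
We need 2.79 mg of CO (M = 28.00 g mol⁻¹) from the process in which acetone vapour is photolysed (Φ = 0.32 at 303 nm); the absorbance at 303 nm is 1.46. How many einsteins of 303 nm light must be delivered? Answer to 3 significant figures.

Product: 2.79 mg / 28.00 g mol⁻¹ = 9.964e-5 mol.
Photons that must be absorbed: 9.964e-5 / 0.32 = 3.114e-4 mol.
Fraction absorbed: 1 − 10^(−1.46) = 0.9653.
Incident photons needed: 3.114e-4 / 0.9653 = 3.226e-4 mol.

3.23e-4 einstein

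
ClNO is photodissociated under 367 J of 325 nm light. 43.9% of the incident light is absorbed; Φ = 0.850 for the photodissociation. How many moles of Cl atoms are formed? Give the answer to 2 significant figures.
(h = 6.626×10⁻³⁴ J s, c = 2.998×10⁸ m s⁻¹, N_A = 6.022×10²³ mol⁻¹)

Photon energy at 325 nm: hc/λ = (6.626×10⁻³⁴)(2.998×10⁸)/(325×10⁻⁹) = 6.112×10⁻¹⁹ J.
Photons incident: 367 / 6.112×10⁻¹⁹ = 6.005×10²⁰, i.e. 6.005×10²⁰/6.022×10²³ = 9.972×10⁻⁴ mol.
Photons absorbed: 0.439 × 9.972×10⁻⁴ = 4.378×10⁻⁴ mol.
Product: Φ × n_abs = 0.850 × 4.378×10⁻⁴ = 3.721×10⁻⁴ mol.

3.7×10⁻⁴ mol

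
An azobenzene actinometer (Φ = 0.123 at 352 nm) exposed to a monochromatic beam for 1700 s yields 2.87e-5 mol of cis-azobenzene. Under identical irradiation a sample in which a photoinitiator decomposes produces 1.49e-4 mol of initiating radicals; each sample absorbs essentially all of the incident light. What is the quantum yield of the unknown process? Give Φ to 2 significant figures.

Photons absorbed by the actinometer: 2.87e-5 / 0.123 = 2.333e-4 mol.
Φ(unknown) = 1.49e-4 / 2.333e-4 = 0.64.

Φ = 0.64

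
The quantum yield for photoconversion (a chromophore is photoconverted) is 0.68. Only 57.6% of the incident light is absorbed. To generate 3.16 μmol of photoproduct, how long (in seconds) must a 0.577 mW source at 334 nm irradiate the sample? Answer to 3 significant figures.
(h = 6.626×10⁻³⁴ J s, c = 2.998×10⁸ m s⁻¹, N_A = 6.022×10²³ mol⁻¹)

Product: 3.16 μmol = 3.16×10⁻⁶ mol.
Photons that must be absorbed: 3.16×10⁻⁶ / 0.68 = 4.647×10⁻⁶ mol.
Incident photons needed: 4.647×10⁻⁶ / 0.576 = 8.068×10⁻⁶ mol.
Photon energy: hc/λ = 5.948×10⁻¹⁹ J; per mole, 3.582×10⁵ J mol⁻¹.
Energy required: 8.068×10⁻⁶ × 3.582×10⁵ = 2.890 J.
Time: 2.890 J / 0.000577 W = 5010 s.

t ≈ 5010 s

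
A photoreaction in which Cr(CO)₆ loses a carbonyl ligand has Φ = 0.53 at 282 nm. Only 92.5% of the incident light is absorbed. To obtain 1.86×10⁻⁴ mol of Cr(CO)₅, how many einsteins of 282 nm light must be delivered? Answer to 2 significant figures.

Photons that must be absorbed: 1.86×10⁻⁴ / 0.53 = 3.509×10⁻⁴ mol.
Incident photons needed: 3.509×10⁻⁴ / 0.925 = 3.794×10⁻⁴ mol.

3.8×10⁻⁴ einstein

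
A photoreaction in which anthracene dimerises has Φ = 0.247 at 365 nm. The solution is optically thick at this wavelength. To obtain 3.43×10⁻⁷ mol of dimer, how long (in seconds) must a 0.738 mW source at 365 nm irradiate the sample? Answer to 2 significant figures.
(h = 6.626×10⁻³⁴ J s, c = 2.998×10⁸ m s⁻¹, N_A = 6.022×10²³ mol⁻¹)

Photons that must be absorbed: 3.43×10⁻⁷ / 0.247 = 1.389×10⁻⁶ mol.
Photon energy: hc/λ = 5.442×10⁻¹⁹ J; per mole, 3.277×10⁵ J mol⁻¹.
Energy required: 1.389×10⁻⁶ × 3.277×10⁵ = 0.4552 J.
Time: 0.4552 J / 0.000738 W = 620 s.

t ≈ 620 s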